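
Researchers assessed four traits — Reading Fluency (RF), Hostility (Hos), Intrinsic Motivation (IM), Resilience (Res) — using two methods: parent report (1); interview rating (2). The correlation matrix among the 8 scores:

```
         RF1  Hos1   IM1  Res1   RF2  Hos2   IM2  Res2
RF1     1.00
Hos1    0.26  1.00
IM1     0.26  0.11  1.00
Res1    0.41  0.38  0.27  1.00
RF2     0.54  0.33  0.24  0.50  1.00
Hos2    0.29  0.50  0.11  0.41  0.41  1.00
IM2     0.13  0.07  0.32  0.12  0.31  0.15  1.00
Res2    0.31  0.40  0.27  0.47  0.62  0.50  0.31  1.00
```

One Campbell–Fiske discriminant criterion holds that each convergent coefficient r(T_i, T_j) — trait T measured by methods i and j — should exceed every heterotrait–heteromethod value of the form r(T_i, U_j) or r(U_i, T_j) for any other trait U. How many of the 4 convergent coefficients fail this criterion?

Each convergent coefficient versus the relevant comparison correlations:
RF (methods 1·2): 0.54 vs {0.29, 0.33, 0.13, 0.24, 0.31, 0.50} → pass.
Hos (methods 1·2): 0.50 vs {0.33, 0.29, 0.07, 0.11, 0.40, 0.41} → pass.
IM (methods 1·2): 0.32 vs {0.24, 0.13, 0.11, 0.07, 0.27, 0.12} → pass.
Res (methods 1·2): 0.47 vs {0.50, 0.31, 0.41, 0.40, 0.12, 0.27} → fail.
1 of 4 fail.

1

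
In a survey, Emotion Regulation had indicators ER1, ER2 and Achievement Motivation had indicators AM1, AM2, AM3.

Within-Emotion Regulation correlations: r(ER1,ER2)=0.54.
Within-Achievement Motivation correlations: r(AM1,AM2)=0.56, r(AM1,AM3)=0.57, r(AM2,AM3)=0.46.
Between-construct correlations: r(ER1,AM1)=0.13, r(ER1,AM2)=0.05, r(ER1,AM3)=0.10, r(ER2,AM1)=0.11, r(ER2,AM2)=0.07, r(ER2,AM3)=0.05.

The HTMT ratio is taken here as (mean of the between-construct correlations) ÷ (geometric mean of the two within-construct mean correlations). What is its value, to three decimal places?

0.159

Mean between = 0.51/6 = 0.0850.
Mean within-ER = 0.54/1 = 0.5400; mean within-AM = 1.59/3 = 0.5300.
Geometric mean = √(0.5400 × 0.5300) = 0.5350.
HTMT = 0.0850 / 0.5350 = 0.159.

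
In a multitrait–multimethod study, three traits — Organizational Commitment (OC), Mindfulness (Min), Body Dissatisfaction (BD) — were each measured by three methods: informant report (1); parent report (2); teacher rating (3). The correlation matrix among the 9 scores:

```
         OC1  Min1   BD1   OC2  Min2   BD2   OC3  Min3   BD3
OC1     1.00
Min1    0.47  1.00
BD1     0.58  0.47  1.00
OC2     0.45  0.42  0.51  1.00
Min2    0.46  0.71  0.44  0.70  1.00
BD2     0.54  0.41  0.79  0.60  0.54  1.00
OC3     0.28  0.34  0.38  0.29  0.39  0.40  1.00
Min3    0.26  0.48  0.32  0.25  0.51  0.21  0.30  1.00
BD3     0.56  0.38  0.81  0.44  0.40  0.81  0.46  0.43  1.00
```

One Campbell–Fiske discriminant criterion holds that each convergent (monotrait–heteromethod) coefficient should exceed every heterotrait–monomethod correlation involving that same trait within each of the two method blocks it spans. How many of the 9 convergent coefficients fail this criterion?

4

Each convergent coefficient versus the relevant comparison correlations:
OC (methods 1·2): 0.45 vs {0.47, 0.70, 0.58, 0.60} → fail.
OC (methods 1·3): 0.28 vs {0.47, 0.30, 0.58, 0.46} → fail.
OC (methods 2·3): 0.29 vs {0.70, 0.30, 0.60, 0.46} → fail.
Min (methods 1·2): 0.71 vs {0.47, 0.70, 0.47, 0.54} → pass.
Min (methods 1·3): 0.48 vs {0.47, 0.30, 0.47, 0.43} → pass.
Min (methods 2·3): 0.51 vs {0.70, 0.30, 0.54, 0.43} → fail.
BD (methods 1·2): 0.79 vs {0.58, 0.60, 0.47, 0.54} → pass.
BD (methods 1·3): 0.81 vs {0.58, 0.46, 0.47, 0.43} → pass.
BD (methods 2·3): 0.81 vs {0.60, 0.46, 0.54, 0.43} → pass.
4 of 9 fail.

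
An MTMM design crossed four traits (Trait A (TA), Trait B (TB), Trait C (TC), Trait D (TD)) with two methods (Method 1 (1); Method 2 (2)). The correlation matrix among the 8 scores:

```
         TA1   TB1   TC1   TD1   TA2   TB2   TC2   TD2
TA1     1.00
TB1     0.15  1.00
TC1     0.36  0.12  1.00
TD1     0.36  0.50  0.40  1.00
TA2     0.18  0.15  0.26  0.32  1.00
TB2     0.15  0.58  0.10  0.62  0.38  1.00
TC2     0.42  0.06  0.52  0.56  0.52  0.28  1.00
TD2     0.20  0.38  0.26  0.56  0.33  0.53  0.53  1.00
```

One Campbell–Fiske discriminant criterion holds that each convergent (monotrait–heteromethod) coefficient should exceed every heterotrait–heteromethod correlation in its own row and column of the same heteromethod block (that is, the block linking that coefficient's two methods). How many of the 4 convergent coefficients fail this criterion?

Each convergent coefficient versus the relevant comparison correlations:
TA (methods 1·2): 0.18 vs {0.15, 0.15, 0.42, 0.26, 0.20, 0.32} → fail.
TB (methods 1·2): 0.58 vs {0.15, 0.15, 0.06, 0.10, 0.38, 0.62} → fail.
TC (methods 1·2): 0.52 vs {0.26, 0.42, 0.10, 0.06, 0.26, 0.56} → fail.
TD (methods 1·2): 0.56 vs {0.32, 0.20, 0.62, 0.38, 0.56, 0.26} → fail.
4 of 4 fail.

4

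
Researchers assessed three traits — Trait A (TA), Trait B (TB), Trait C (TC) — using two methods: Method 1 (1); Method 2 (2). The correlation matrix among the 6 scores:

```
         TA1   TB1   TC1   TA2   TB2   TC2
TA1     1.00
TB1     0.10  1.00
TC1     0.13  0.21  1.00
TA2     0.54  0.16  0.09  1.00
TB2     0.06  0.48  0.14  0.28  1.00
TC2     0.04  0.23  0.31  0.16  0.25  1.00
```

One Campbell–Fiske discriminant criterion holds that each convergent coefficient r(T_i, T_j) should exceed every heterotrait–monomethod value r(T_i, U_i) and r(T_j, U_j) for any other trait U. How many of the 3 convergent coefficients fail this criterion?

0

Convergent coefficients and their comparison sets:
TA (methods 1·2): 0.54 vs {0.10, 0.28, 0.13, 0.16} → pass.
TB (methods 1·2): 0.48 vs {0.10, 0.28, 0.21, 0.25} → pass.
TC (methods 1·2): 0.31 vs {0.13, 0.16, 0.21, 0.25} → pass.
0 of 3 fail.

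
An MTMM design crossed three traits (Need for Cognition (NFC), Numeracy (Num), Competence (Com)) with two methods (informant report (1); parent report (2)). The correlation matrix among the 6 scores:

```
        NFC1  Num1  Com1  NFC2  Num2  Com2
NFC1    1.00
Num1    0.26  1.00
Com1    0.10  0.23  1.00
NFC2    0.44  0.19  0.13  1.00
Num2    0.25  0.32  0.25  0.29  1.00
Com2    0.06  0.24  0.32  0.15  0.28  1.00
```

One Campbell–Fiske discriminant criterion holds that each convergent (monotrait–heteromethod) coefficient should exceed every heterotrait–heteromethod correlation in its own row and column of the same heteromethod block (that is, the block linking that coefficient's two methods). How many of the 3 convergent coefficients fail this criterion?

0

Checking each validity diagonal entry against its comparison values:
NFC (methods 1·2): 0.44 vs {0.25, 0.19, 0.06, 0.13} → pass.
Num (methods 1·2): 0.32 vs {0.19, 0.25, 0.24, 0.25} → pass.
Com (methods 1·2): 0.32 vs {0.13, 0.06, 0.25, 0.24} → pass.
0 of 3 fail.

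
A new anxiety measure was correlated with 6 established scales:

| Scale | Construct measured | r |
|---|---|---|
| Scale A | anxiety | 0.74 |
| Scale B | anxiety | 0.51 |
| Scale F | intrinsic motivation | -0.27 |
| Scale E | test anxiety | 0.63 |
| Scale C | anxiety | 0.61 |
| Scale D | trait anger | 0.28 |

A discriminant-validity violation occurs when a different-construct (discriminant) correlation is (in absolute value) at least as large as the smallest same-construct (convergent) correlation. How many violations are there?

1

Convergent (same construct = anxiety): Scale A, Scale B, Scale C.
Smallest convergent = 0.51. Discriminant |r|: 0.27, 0.63, 0.28; count ≥ 0.51 → 1.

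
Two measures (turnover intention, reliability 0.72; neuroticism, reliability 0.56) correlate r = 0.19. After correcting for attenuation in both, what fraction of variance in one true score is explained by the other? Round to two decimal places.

Disattenuated r = 0.19 / √(0.72 × 0.56) = 0.19 / 0.6350 = 0.2992.
Shared true-score variance = 0.2992² = 0.0895 ≈ 0.09.

0.09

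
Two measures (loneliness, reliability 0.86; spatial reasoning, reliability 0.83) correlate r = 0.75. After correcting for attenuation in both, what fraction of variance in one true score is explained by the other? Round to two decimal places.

Disattenuated r = 0.75 / √(0.86 × 0.83) = 0.75 / 0.8449 = 0.8877.
Shared true-score variance = 0.8877² = 0.7880 ≈ 0.79.

0.79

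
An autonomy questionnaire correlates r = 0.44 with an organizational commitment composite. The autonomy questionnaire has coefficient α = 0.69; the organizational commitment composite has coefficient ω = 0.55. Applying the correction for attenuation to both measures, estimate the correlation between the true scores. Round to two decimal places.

0.71

r_true = r_obs / √(r_xx · r_yy) = 0.44 / √(0.69 × 0.55) = 0.44 / √0.3795 = 0.44 / 0.6160 ≈ 0.71.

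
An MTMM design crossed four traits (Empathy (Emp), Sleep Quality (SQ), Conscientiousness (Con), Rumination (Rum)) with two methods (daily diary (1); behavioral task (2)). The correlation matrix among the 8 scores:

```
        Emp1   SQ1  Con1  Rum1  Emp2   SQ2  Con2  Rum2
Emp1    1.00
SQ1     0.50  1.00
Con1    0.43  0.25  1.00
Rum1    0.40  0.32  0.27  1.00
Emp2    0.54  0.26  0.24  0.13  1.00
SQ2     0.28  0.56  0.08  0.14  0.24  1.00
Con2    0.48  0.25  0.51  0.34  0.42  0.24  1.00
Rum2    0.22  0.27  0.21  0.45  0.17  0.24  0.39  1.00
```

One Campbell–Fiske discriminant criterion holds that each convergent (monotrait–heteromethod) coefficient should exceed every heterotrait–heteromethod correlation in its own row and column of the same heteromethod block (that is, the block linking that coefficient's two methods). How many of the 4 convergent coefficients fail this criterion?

0

Checking each validity diagonal entry against its comparison values:
Emp (methods 1·2): 0.54 vs {0.28, 0.26, 0.48, 0.24, 0.22, 0.13} → pass.
SQ (methods 1·2): 0.56 vs {0.26, 0.28, 0.25, 0.08, 0.27, 0.14} → pass.
Con (methods 1·2): 0.51 vs {0.24, 0.48, 0.08, 0.25, 0.21, 0.34} → pass.
Rum (methods 1·2): 0.45 vs {0.13, 0.22, 0.14, 0.27, 0.34, 0.21} → pass.
0 of 4 fail.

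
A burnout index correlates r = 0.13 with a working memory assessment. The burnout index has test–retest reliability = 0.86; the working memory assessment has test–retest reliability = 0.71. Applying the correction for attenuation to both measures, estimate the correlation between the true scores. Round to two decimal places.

r_true = r_obs / √(r_xx · r_yy) = 0.13 / √(0.86 × 0.71) = 0.13 / √0.6106 = 0.13 / 0.7814 ≈ 0.17.

0.17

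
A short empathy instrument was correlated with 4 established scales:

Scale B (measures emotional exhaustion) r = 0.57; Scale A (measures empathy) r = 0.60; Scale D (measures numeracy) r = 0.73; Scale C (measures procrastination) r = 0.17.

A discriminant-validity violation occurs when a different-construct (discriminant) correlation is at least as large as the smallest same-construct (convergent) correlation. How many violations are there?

Convergent (same construct = empathy): Scale A.
Smallest convergent = 0.60. Discriminant values: 0.57, 0.73, 0.17; count ≥ 0.60 → 1.

1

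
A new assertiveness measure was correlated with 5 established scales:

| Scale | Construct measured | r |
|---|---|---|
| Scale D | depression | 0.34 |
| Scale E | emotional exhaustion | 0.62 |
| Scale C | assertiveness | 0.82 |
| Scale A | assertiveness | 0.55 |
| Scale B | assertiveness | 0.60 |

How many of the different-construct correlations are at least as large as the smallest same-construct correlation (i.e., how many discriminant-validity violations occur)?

1

Convergent (same construct = assertiveness): Scale C, Scale A, Scale B.
Smallest convergent = 0.55. Discriminant values: 0.34, 0.62; count ≥ 0.55 → 1.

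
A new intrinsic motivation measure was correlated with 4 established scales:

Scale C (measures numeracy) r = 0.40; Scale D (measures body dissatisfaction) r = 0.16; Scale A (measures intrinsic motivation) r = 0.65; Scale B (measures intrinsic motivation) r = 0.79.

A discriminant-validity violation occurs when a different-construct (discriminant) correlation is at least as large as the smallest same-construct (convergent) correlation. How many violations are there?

Convergent (same construct = intrinsic motivation): Scale A, Scale B.
Smallest convergent = 0.65. Discriminant values: 0.40, 0.16; count ≥ 0.65 → 0.

0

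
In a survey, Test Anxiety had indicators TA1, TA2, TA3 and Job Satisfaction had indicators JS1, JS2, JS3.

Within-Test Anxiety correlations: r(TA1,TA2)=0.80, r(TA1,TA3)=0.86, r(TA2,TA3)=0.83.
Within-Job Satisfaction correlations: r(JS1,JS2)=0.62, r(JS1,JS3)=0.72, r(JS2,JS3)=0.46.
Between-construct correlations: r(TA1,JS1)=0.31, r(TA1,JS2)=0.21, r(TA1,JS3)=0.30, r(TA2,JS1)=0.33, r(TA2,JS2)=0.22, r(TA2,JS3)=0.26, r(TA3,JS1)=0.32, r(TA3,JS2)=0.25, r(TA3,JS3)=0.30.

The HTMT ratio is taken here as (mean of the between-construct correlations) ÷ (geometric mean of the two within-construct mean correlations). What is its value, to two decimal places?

Mean between = 2.50/9 = 0.2778.
Mean within-TA = 2.49/3 = 0.8300; mean within-JS = 1.80/3 = 0.6000.
Geometric mean = √(0.8300 × 0.6000) = 0.7057.
HTMT = 0.2778 / 0.7057 = 0.39.

0.39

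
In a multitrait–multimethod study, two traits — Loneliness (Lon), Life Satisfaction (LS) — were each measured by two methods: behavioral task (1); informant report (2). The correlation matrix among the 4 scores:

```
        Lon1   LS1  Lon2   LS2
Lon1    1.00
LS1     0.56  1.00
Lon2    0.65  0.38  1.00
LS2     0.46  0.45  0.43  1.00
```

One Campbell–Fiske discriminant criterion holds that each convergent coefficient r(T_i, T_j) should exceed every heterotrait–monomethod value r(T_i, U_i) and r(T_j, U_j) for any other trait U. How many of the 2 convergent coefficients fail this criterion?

Convergent coefficients and their comparison sets:
Lon (methods 1·2): 0.65 vs {0.56, 0.43} → pass.
LS (methods 1·2): 0.45 vs {0.56, 0.43} → fail.
1 of 2 fail.

1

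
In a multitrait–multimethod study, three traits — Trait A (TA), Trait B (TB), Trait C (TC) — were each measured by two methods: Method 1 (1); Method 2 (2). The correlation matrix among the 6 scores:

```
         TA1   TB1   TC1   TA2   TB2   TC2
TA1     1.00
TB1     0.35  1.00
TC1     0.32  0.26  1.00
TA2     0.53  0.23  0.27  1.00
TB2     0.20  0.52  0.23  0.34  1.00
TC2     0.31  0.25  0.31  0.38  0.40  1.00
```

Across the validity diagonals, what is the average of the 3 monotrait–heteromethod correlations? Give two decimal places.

Convergent values: 0.53, 0.52, 0.31; mean = 1.36/3 = 0.45.

0.45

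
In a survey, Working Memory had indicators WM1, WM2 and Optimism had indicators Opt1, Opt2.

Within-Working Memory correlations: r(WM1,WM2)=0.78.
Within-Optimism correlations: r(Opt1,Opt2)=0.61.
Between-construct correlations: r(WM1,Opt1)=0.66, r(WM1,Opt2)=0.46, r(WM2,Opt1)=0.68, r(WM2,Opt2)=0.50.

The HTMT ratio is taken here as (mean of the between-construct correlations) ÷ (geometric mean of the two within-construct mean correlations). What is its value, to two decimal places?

Mean between = 2.30/4 = 0.5750.
Mean within-WM = 0.78/1 = 0.7800; mean within-Opt = 0.61/1 = 0.6100.
Geometric mean = √(0.7800 × 0.6100) = 0.6898.
HTMT = 0.5750 / 0.6898 = 0.83.

0.83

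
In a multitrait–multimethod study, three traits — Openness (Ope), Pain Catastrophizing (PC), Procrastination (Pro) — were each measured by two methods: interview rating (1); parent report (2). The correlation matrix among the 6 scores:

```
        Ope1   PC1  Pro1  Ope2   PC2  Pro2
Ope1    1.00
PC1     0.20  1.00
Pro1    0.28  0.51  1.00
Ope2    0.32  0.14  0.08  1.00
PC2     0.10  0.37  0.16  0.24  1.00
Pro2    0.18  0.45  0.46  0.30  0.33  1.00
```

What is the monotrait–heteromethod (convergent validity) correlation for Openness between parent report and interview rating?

Same trait (Ope), different methods: r(Ope2, Ope1) = 0.32.

0.32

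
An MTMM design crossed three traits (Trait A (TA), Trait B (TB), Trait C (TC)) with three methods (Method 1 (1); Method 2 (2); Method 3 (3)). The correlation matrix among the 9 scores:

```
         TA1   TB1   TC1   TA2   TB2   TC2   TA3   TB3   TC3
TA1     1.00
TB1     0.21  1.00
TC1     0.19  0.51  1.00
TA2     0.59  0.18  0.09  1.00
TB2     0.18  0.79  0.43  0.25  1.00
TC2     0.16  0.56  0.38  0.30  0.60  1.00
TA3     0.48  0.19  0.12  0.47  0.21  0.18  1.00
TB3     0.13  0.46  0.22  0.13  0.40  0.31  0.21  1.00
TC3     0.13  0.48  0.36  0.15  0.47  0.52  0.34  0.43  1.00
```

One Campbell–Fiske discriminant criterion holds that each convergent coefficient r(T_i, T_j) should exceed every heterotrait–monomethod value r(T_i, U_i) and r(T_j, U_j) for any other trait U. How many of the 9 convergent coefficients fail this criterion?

5

Convergent coefficients and their comparison sets:
TA (methods 1·2): 0.59 vs {0.21, 0.25, 0.19, 0.30} → pass.
TA (methods 1·3): 0.48 vs {0.21, 0.21, 0.19, 0.34} → pass.
TA (methods 2·3): 0.47 vs {0.25, 0.21, 0.30, 0.34} → pass.
TB (methods 1·2): 0.79 vs {0.21, 0.25, 0.51, 0.60} → pass.
TB (methods 1·3): 0.46 vs {0.21, 0.21, 0.51, 0.43} → fail.
TB (methods 2·3): 0.40 vs {0.25, 0.21, 0.60, 0.43} → fail.
TC (methods 1·2): 0.38 vs {0.19, 0.30, 0.51, 0.60} → fail.
TC (methods 1·3): 0.36 vs {0.19, 0.34, 0.51, 0.43} → fail.
TC (methods 2·3): 0.52 vs {0.30, 0.34, 0.60, 0.43} → fail.
5 of 9 fail.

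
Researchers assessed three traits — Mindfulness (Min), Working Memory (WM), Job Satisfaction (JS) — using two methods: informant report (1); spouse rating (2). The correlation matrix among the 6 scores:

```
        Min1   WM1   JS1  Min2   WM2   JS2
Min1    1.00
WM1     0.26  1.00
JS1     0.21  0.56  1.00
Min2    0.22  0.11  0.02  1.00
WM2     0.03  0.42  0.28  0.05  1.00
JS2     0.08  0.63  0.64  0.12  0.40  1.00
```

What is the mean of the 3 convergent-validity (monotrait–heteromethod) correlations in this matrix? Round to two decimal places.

0.43

Convergent values: 0.22, 0.42, 0.64; mean = 1.28/3 = 0.43.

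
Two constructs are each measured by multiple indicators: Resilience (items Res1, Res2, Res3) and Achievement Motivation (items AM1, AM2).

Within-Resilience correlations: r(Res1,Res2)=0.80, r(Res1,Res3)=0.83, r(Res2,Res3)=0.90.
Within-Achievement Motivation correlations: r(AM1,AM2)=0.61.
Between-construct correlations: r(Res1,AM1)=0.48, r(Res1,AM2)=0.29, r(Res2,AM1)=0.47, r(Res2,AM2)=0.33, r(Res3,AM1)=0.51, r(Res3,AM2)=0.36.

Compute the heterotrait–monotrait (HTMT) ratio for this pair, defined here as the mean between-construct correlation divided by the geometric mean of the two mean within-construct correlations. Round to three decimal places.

Mean between = 2.44/6 = 0.4067.
Mean within-Res = 2.53/3 = 0.8433; mean within-AM = 0.61/1 = 0.6100.
Geometric mean = √(0.8433 × 0.6100) = 0.7172.
HTMT = 0.4067 / 0.7172 = 0.567.

0.567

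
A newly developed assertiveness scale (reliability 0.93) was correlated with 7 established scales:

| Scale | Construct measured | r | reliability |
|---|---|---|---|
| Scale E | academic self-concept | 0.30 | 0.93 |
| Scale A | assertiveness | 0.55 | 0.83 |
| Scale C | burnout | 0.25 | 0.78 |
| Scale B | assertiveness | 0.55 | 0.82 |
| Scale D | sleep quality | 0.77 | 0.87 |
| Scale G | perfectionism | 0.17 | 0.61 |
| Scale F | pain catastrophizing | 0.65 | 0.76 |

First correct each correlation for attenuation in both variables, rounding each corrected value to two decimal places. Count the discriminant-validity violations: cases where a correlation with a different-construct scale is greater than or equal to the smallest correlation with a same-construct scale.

2

Disattenuated r (r / √(r_scale · r_new)):
  Scale E (disc): 0.30 / √(0.93·0.93) = 0.32
  Scale A (conv): 0.55 / √(0.83·0.93) = 0.63
  Scale C (disc): 0.25 / √(0.78·0.93) = 0.29
  Scale B (conv): 0.55 / √(0.82·0.93) = 0.63
  Scale D (disc): 0.77 / √(0.87·0.93) = 0.86
  Scale G (disc): 0.17 / √(0.61·0.93) = 0.23
  Scale F (disc): 0.65 / √(0.76·0.93) = 0.77
Smallest convergent = 0.63. Discriminant values: 0.32, 0.29, 0.86, 0.23, 0.77; count ≥ 0.63 → 2.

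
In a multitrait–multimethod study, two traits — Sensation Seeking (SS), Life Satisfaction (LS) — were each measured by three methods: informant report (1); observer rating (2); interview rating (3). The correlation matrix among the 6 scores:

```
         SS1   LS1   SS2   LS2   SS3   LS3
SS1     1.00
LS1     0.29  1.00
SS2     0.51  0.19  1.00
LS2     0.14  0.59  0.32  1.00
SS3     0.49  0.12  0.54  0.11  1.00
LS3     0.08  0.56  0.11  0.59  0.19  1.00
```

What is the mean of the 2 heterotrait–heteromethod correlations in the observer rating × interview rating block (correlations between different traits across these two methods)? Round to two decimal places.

0.11

HTHM values (method 2 × method 3): 0.11, 0.11; mean = 0.22/2 = 0.11.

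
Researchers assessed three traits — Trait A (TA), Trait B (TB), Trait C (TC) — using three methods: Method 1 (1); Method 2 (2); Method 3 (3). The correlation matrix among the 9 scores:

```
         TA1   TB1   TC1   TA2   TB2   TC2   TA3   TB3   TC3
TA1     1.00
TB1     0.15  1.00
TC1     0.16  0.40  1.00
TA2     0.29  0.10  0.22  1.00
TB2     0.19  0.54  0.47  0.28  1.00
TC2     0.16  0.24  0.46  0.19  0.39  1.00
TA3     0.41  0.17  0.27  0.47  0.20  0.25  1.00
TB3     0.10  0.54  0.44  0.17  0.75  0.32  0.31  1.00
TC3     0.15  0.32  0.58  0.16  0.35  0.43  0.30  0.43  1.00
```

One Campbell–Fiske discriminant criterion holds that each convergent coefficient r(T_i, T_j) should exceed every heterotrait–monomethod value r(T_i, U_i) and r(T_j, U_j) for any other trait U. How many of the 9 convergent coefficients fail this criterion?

Convergent coefficients and their comparison sets:
TA (methods 1·2): 0.29 vs {0.15, 0.28, 0.16, 0.19} → pass.
TA (methods 1·3): 0.41 vs {0.15, 0.31, 0.16, 0.30} → pass.
TA (methods 2·3): 0.47 vs {0.28, 0.31, 0.19, 0.30} → pass.
TB (methods 1·2): 0.54 vs {0.15, 0.28, 0.40, 0.39} → pass.
TB (methods 1·3): 0.54 vs {0.15, 0.31, 0.40, 0.43} → pass.
TB (methods 2·3): 0.75 vs {0.28, 0.31, 0.39, 0.43} → pass.
TC (methods 1·2): 0.46 vs {0.16, 0.19, 0.40, 0.39} → pass.
TC (methods 1·3): 0.58 vs {0.16, 0.30, 0.40, 0.43} → pass.
TC (methods 2·3): 0.43 vs {0.19, 0.30, 0.39, 0.43} → fail.
1 of 9 fail.

1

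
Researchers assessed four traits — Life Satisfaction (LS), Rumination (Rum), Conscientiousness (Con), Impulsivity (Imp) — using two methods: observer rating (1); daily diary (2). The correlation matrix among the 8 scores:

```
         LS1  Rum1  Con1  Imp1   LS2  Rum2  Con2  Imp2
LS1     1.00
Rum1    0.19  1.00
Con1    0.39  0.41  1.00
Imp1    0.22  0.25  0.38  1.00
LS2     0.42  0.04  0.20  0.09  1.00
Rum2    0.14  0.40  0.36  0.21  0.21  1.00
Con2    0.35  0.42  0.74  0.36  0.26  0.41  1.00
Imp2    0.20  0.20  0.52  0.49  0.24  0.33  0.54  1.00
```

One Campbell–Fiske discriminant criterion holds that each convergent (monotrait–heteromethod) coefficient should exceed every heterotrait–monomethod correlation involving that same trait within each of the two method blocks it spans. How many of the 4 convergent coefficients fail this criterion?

2

Checking each validity diagonal entry against its comparison values:
LS (methods 1·2): 0.42 vs {0.19, 0.21, 0.39, 0.26, 0.22, 0.24} → pass.
Rum (methods 1·2): 0.40 vs {0.19, 0.21, 0.41, 0.41, 0.25, 0.33} → fail.
Con (methods 1·2): 0.74 vs {0.39, 0.26, 0.41, 0.41, 0.38, 0.54} → pass.
Imp (methods 1·2): 0.49 vs {0.22, 0.24, 0.25, 0.33, 0.38, 0.54} → fail.
2 of 4 fail.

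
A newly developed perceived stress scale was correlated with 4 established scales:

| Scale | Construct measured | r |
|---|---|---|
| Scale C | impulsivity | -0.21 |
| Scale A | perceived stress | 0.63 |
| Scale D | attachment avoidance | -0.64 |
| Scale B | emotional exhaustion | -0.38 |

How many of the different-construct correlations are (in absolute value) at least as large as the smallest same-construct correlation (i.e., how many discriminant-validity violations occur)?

1

Convergent (same construct = perceived stress): Scale A.
Smallest convergent = 0.63. Discriminant |r|: 0.21, 0.64, 0.38; count ≥ 0.63 → 1.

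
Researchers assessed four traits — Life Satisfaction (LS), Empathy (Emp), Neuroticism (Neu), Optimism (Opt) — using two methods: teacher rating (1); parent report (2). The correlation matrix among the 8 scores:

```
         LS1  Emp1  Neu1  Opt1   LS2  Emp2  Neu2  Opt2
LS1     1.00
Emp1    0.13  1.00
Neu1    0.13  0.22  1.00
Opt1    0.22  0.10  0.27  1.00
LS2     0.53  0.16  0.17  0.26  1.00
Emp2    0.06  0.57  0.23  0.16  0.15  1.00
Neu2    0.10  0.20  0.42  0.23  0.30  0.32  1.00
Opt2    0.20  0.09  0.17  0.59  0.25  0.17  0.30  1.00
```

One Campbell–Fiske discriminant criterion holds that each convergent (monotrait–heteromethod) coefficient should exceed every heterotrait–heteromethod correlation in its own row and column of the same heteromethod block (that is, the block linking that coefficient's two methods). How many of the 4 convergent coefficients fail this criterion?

0

Checking each validity diagonal entry against its comparison values:
LS (methods 1·2): 0.53 vs {0.06, 0.16, 0.10, 0.17, 0.20, 0.26} → pass.
Emp (methods 1·2): 0.57 vs {0.16, 0.06, 0.20, 0.23, 0.09, 0.16} → pass.
Neu (methods 1·2): 0.42 vs {0.17, 0.10, 0.23, 0.20, 0.17, 0.23} → pass.
Opt (methods 1·2): 0.59 vs {0.26, 0.20, 0.16, 0.09, 0.23, 0.17} → pass.
0 of 4 fail.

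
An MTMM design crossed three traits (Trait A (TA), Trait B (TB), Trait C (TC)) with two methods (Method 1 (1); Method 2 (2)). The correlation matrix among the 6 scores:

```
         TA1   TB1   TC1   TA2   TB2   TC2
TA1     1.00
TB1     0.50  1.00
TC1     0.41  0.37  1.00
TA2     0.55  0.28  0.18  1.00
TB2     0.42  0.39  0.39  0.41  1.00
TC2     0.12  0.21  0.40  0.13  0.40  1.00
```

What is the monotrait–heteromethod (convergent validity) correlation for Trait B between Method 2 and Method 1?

0.39

Same trait (TB), different methods: r(TB2, TB1) = 0.39.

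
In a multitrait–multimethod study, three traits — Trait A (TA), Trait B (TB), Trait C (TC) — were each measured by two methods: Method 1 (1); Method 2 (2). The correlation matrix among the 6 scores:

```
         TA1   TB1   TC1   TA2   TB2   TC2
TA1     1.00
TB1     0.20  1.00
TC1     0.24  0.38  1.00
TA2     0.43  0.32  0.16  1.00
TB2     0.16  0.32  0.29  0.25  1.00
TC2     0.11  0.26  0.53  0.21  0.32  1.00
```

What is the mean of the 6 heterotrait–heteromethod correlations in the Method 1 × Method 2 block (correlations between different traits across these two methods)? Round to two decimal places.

0.22

HTHM values (method 1 × method 2): 0.16, 0.11, 0.32, 0.26, 0.16, 0.29; mean = 1.30/6 = 0.22.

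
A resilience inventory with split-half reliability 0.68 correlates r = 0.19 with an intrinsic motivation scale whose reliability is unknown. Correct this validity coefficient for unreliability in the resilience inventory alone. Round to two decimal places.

0.23

Single correction: r_c = r_obs / √r_xx = 0.19 / √0.68 = 0.19 / 0.8246 ≈ 0.23.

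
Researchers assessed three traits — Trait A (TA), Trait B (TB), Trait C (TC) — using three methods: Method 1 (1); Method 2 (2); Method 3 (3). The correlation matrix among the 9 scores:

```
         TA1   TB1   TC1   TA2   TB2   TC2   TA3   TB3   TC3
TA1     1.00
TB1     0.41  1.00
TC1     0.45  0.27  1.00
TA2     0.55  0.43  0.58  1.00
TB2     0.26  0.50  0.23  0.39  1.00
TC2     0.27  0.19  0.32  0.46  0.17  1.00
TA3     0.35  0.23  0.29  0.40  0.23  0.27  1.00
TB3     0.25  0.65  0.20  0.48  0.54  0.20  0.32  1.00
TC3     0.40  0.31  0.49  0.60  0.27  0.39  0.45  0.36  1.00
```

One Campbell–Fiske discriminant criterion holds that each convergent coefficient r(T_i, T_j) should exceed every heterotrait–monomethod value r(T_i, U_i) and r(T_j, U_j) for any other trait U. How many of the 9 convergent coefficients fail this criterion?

Each convergent coefficient versus the relevant comparison correlations:
TA (methods 1·2): 0.55 vs {0.41, 0.39, 0.45, 0.46} → pass.
TA (methods 1·3): 0.35 vs {0.41, 0.32, 0.45, 0.45} → fail.
TA (methods 2·3): 0.40 vs {0.39, 0.32, 0.46, 0.45} → fail.
TB (methods 1·2): 0.50 vs {0.41, 0.39, 0.27, 0.17} → pass.
TB (methods 1·3): 0.65 vs {0.41, 0.32, 0.27, 0.36} → pass.
TB (methods 2·3): 0.54 vs {0.39, 0.32, 0.17, 0.36} → pass.
TC (methods 1·2): 0.32 vs {0.45, 0.46, 0.27, 0.17} → fail.
TC (methods 1·3): 0.49 vs {0.45, 0.45, 0.27, 0.36} → pass.
TC (methods 2·3): 0.39 vs {0.46, 0.45, 0.17, 0.36} → fail.
4 of 9 fail.

4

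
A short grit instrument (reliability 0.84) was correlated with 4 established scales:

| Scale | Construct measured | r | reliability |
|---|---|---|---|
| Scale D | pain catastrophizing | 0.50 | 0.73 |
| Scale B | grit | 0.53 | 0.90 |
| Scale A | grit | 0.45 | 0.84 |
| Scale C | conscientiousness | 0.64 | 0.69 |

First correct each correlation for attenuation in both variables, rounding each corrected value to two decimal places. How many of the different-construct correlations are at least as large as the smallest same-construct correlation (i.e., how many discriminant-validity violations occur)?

Disattenuated r (r / √(r_scale · r_new)):
  Scale D (disc): 0.50 / √(0.73·0.84) = 0.64
  Scale B (conv): 0.53 / √(0.90·0.84) = 0.61
  Scale A (conv): 0.45 / √(0.84·0.84) = 0.54
  Scale C (disc): 0.64 / √(0.69·0.84) = 0.84
Smallest convergent = 0.54. Discriminant values: 0.64, 0.84; count ≥ 0.54 → 2.

2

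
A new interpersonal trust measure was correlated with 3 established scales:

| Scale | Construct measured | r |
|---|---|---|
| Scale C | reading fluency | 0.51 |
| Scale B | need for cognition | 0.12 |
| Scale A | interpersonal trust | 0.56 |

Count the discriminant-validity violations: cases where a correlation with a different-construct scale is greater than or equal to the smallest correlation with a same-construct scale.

0

Convergent (same construct = interpersonal trust): Scale A.
Smallest convergent = 0.56. Discriminant values: 0.51, 0.12; count ≥ 0.56 → 0.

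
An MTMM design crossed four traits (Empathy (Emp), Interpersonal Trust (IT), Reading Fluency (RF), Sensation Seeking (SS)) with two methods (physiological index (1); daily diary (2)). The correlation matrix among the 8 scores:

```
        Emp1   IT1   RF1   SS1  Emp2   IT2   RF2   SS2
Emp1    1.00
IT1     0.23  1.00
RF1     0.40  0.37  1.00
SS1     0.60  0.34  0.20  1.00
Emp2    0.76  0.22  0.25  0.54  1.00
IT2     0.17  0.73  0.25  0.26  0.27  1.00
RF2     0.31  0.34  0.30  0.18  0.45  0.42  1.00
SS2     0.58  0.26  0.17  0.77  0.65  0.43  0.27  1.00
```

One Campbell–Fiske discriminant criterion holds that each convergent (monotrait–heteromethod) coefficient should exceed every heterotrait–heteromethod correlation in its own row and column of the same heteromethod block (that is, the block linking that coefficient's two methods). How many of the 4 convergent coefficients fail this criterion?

1

Convergent coefficients and their comparison sets:
Emp (methods 1·2): 0.76 vs {0.17, 0.22, 0.31, 0.25, 0.58, 0.54} → pass.
IT (methods 1·2): 0.73 vs {0.22, 0.17, 0.34, 0.25, 0.26, 0.26} → pass.
RF (methods 1·2): 0.30 vs {0.25, 0.31, 0.25, 0.34, 0.17, 0.18} → fail.
SS (methods 1·2): 0.77 vs {0.54, 0.58, 0.26, 0.26, 0.18, 0.17} → pass.
1 of 4 fail.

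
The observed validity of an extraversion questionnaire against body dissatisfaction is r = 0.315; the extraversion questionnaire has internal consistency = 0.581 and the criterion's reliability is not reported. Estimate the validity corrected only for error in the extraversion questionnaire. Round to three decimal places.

Single correction: r_c = r_obs / √r_xx = 0.315 / √0.581 = 0.315 / 0.7622 ≈ 0.413.

0.413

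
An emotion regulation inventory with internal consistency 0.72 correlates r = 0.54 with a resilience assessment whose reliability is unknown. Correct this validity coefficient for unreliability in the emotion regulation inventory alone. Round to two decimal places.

Single correction: r_c = r_obs / √r_xx = 0.54 / √0.72 = 0.54 / 0.8485 ≈ 0.64.

0.64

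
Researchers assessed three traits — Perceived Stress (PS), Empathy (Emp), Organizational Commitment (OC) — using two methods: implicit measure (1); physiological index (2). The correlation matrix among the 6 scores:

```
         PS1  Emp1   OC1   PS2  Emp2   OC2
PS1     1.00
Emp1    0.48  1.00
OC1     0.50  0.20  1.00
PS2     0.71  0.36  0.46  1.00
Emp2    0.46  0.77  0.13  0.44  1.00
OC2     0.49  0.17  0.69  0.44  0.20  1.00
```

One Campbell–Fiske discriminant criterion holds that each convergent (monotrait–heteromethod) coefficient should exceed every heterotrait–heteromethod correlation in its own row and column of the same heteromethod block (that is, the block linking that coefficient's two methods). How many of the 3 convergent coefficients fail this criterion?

0

Checking each validity diagonal entry against its comparison values:
PS (methods 1·2): 0.71 vs {0.46, 0.36, 0.49, 0.46} → pass.
Emp (methods 1·2): 0.77 vs {0.36, 0.46, 0.17, 0.13} → pass.
OC (methods 1·2): 0.69 vs {0.46, 0.49, 0.13, 0.17} → pass.
0 of 3 fail.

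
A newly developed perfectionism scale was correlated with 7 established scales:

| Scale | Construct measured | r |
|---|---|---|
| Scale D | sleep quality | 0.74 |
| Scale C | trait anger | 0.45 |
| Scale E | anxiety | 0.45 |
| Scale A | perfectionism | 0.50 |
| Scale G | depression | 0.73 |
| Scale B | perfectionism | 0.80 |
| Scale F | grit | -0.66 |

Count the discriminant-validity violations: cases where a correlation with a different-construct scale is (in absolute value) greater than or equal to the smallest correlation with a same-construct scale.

3

Convergent (same construct = perfectionism): Scale A, Scale B.
Smallest convergent = 0.50. Discriminant |r|: 0.74, 0.45, 0.45, 0.73, 0.66; count ≥ 0.50 → 3.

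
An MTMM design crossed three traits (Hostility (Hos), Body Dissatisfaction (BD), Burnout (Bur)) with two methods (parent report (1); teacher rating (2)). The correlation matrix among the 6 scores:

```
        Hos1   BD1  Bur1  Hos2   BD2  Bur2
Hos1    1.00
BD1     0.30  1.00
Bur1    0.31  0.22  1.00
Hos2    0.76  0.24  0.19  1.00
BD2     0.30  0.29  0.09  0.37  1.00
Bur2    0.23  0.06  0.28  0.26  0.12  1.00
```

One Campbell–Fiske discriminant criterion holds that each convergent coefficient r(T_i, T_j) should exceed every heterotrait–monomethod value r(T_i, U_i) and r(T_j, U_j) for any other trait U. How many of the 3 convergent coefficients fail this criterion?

2

Each convergent coefficient versus the relevant comparison correlations:
Hos (methods 1·2): 0.76 vs {0.30, 0.37, 0.31, 0.26} → pass.
BD (methods 1·2): 0.29 vs {0.30, 0.37, 0.22, 0.12} → fail.
Bur (methods 1·2): 0.28 vs {0.31, 0.26, 0.22, 0.12} → fail.
2 of 3 fail.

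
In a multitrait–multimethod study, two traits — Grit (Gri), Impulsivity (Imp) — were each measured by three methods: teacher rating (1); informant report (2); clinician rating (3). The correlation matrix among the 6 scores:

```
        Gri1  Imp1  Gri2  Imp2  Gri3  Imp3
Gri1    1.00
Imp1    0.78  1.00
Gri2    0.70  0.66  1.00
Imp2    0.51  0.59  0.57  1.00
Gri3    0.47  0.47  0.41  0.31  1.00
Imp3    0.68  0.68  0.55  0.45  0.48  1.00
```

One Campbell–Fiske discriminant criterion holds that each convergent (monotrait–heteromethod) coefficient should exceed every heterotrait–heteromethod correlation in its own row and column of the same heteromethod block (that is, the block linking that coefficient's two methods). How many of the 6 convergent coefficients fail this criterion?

5

Convergent coefficients and their comparison sets:
Gri (methods 1·2): 0.70 vs {0.51, 0.66} → pass.
Gri (methods 1·3): 0.47 vs {0.68, 0.47} → fail.
Gri (methods 2·3): 0.41 vs {0.55, 0.31} → fail.
Imp (methods 1·2): 0.59 vs {0.66, 0.51} → fail.
Imp (methods 1·3): 0.68 vs {0.47, 0.68} → fail.
Imp (methods 2·3): 0.45 vs {0.31, 0.55} → fail.
5 of 6 fail.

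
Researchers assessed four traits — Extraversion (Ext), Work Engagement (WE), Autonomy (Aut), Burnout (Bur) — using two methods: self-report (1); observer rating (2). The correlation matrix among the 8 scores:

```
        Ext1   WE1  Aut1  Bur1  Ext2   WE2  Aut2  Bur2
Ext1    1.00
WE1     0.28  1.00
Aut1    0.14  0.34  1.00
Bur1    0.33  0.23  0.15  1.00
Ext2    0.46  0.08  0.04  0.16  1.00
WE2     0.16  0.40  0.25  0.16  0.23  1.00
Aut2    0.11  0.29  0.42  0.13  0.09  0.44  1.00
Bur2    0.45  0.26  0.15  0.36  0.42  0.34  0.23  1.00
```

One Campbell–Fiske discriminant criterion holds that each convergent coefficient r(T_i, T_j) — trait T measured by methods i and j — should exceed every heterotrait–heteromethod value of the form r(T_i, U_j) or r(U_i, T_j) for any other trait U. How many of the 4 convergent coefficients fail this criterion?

1

Convergent coefficients and their comparison sets:
Ext (methods 1·2): 0.46 vs {0.16, 0.08, 0.11, 0.04, 0.45, 0.16} → pass.
WE (methods 1·2): 0.40 vs {0.08, 0.16, 0.29, 0.25, 0.26, 0.16} → pass.
Aut (methods 1·2): 0.42 vs {0.04, 0.11, 0.25, 0.29, 0.15, 0.13} → pass.
Bur (methods 1·2): 0.36 vs {0.16, 0.45, 0.16, 0.26, 0.13, 0.15} → fail.
1 of 4 fail.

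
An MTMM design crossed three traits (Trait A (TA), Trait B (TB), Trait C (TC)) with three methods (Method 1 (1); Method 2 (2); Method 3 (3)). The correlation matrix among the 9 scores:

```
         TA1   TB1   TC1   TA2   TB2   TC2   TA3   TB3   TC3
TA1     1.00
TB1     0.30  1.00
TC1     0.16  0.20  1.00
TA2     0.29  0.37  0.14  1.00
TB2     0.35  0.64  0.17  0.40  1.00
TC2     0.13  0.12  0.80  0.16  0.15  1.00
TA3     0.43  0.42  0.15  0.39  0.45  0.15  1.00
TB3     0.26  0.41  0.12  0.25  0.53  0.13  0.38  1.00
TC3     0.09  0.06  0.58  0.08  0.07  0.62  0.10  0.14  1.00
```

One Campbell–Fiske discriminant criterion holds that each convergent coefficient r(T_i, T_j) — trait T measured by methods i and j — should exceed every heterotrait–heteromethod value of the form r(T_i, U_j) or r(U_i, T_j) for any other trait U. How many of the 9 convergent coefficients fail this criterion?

3

Convergent coefficients and their comparison sets:
TA (methods 1·2): 0.29 vs {0.35, 0.37, 0.13, 0.14} → fail.
TA (methods 1·3): 0.43 vs {0.26, 0.42, 0.09, 0.15} → pass.
TA (methods 2·3): 0.39 vs {0.25, 0.45, 0.08, 0.15} → fail.
TB (methods 1·2): 0.64 vs {0.37, 0.35, 0.12, 0.17} → pass.
TB (methods 1·3): 0.41 vs {0.42, 0.26, 0.06, 0.12} → fail.
TB (methods 2·3): 0.53 vs {0.45, 0.25, 0.07, 0.13} → pass.
TC (methods 1·2): 0.80 vs {0.14, 0.13, 0.17, 0.12} → pass.
TC (methods 1·3): 0.58 vs {0.15, 0.09, 0.12, 0.06} → pass.
TC (methods 2·3): 0.62 vs {0.15, 0.08, 0.13, 0.07} → pass.
3 of 9 fail.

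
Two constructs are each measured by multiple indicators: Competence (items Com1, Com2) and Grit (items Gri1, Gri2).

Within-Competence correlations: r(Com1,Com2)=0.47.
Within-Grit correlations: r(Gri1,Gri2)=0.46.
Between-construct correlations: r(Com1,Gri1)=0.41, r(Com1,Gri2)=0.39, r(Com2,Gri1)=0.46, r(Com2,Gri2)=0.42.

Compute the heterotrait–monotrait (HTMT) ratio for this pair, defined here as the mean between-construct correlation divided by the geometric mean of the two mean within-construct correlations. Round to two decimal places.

0.90

Mean between = 1.68/4 = 0.4200.
Mean within-Com = 0.47/1 = 0.4700; mean within-Gri = 0.46/1 = 0.4600.
Geometric mean = √(0.4700 × 0.4600) = 0.4650.
HTMT = 0.4200 / 0.4650 = 0.90.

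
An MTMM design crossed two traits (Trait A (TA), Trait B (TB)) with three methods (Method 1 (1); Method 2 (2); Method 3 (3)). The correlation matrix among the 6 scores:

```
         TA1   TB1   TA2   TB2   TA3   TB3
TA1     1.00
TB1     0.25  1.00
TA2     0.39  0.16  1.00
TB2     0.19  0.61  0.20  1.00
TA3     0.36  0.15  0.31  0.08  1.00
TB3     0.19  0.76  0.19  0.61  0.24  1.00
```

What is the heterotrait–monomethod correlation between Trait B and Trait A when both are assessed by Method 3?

Different traits, same method: r(TB3, TA3) = 0.24.

0.24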